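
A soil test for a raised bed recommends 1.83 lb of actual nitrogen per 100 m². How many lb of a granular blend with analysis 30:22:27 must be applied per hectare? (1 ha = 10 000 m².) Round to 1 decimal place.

610.0 lb of product per hectare

Product per 100 m² = 1.83 / 30% = 6.1 lb.
Convert to per hectare: 6.1 × 100 = 610 lb.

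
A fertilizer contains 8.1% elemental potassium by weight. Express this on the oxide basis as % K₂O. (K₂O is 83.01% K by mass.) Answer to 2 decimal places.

9.76% K₂O

%K₂O = 8.1 / 0.8301 = 9.75786%.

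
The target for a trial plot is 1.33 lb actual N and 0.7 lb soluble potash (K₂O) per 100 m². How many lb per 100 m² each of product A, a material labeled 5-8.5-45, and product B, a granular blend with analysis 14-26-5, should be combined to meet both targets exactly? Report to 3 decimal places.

Per-100 m² balance (a = product A, b = product B):
N: 0.05·a + 0.14·b = 1.33
K₂O: 0.45·a + 0.05·b = 0.7
Solving simultaneously: a = 0.520661, b = 9.31405.

0.521 lb product A, 9.314 lb product B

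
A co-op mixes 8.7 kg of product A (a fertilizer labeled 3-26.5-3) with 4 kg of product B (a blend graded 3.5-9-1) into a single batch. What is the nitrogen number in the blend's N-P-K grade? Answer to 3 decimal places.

3.157% N

Total mass = 8.7 + 4 = 12.7 kg.
N mass = 3%×8.7 + 3.5%×4 = 0.401 kg.
% N = 0.401 / 12.7 = 3.15748%.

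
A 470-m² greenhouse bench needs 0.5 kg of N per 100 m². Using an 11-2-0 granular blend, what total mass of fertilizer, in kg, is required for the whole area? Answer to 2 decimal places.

Product per 100 m² = 0.5 / 11% = 4.54545 kg.
Total product = 4.54545 × 470 / 100 = 21.3636 kg.

21.36 kg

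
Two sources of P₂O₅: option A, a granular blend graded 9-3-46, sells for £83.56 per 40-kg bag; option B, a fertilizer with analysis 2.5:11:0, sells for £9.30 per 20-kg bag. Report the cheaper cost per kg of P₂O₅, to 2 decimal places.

option A: P₂O₅ per bag = 40 × 3% = 1.2 kg; cost = 83.56 / 1.2 = £69.6333/kg P₂O₅.
option B: P₂O₅ per bag = 20 × 11% = 2.2 kg; cost = 9.30 / 2.2 = £4.2273/kg P₂O₅.
option B is cheaper.

£4.23 per kg P₂O₅ (option B)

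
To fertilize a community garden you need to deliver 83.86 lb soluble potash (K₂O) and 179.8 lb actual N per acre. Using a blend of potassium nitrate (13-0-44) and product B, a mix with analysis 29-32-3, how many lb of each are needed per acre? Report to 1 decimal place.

153.0 lb potassium nitrate, 551.4 lb product B

Per-acre balance (a = potassium nitrate, b = product B):
K₂O: 0.44·a + 0.03·b = 83.86
N: 0.13·a + 0.29·b = 179.8
Solving simultaneously: a = 152.994, b = 551.416.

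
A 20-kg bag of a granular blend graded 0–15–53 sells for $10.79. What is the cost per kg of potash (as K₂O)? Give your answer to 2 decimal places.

K₂O in bag = 20 × 53% = 10.6 kg.
Cost per kg K₂O = $10.79 / 10.6 = $1.0179.

$1.02 per kg K₂O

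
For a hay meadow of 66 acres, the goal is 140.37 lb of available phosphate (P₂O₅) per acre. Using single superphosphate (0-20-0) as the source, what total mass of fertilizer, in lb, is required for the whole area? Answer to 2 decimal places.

46322.10 lb

Product per acre = 140.37 / 20% = 701.85 lb.
Total product = 701.85 × 66 = 46322.1 lb.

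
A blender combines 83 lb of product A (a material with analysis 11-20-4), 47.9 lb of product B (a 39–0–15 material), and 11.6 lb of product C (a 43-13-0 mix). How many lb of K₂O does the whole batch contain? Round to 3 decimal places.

K₂O mass = 4%×83 + 15%×47.9 + 0%×11.6 = 10.505 lb.

10.505 lb K₂O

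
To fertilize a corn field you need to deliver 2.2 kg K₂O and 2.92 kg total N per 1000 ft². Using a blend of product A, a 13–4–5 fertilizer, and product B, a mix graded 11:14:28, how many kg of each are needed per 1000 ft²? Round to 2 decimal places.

Let a = kg of product A, b = kg of product B (per 1000 ft²).
K₂O: 0.05·a + 0.28·b = 2.2
N: 0.13·a + 0.11·b = 2.92
Eliminate a: (row1) − 0.05/0.13·(row2) → 0.237692·b = 1.07692, so b = 4.53074.
Back-substitute: a = (2.2 − 0.28·4.53074) / 0.05 = 18.6278.

18.63 kg product A, 4.53 kg product B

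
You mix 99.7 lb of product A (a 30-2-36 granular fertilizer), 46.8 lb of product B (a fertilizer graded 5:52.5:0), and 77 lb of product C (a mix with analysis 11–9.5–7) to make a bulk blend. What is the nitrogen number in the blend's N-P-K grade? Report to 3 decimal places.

18.219% N

Total mass = 99.7 + 46.8 + 77 = 223.5 lb.
N mass = 30%×99.7 + 5%×46.8 + 11%×77 = 40.72 lb.
% N = 40.72 / 223.5 = 18.2192%.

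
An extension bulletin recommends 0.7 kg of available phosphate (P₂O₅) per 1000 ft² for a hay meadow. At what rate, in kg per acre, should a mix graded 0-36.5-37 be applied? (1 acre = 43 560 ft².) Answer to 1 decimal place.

Product per 1000 ft² = 0.7 / 36.5% = 1.91781 kg.
Convert to per acre: 1.91781 × 43.56 = 83.5397 kg.

83.5 kg of product per acre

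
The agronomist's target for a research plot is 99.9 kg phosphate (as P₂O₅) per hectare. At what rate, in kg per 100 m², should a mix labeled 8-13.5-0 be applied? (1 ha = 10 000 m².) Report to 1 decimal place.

Product per hectare = 99.9 / 13.5% = 740 kg.
Convert to per 100 m²: 740 × 0.01 = 7.4 kg.

7.4 kg of product per hundred sq m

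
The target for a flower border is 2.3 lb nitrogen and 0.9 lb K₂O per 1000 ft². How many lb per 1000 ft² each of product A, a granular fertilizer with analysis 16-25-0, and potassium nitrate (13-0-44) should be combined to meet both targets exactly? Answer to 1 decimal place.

12.7 lb product A, 2.0 lb potassium nitrate

Per-1000 ft² balance (a = product A, b = potassium nitrate):
N: 0.16·a + 0.13·b = 2.3
K₂O: 0·a + 0.44·b = 0.9
Solving simultaneously: a = 12.7131, b = 2.04545.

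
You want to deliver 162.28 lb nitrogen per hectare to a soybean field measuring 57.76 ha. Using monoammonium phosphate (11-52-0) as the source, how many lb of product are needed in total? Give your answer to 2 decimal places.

85211.75 lb

Product per hectare = 162.28 / 11% = 1475.27 lb.
Total product = 1475.27 × 57.76 = 85211.753 lb.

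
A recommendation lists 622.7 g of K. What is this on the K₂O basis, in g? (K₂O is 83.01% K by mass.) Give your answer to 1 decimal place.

K₂O = 622.7 / 0.8301 = 750.151 g.

750.2 g K₂O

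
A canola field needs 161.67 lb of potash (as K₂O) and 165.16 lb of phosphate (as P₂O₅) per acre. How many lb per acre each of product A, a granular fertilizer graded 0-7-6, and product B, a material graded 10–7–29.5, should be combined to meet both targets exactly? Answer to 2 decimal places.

2273.88 lb product A, 85.55 lb product B

Let a = lb of product A, b = lb of product B (per acre).
K₂O: 0.06·a + 0.295·b = 161.67
P₂O₅: 0.07·a + 0.07·b = 165.16
Solving simultaneously: a = 2273.878, b = 85.5502.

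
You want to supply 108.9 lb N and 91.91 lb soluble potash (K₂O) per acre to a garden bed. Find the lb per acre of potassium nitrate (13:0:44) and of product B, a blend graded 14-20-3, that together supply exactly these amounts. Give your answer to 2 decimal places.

Per-acre balance (a = potassium nitrate, b = product B):
N: 0.13·a + 0.14·b = 108.9
K₂O: 0.44·a + 0.03·b = 91.91
Eliminate a: (row1) − 0.13/0.44·(row2) → 0.131136·b = 81.7448, so b = 623.357.
Back-substitute: a = (108.9 − 0.14·623.357) / 0.13 = 166.3847.

166.38 lb potassium nitrate, 623.36 lb product B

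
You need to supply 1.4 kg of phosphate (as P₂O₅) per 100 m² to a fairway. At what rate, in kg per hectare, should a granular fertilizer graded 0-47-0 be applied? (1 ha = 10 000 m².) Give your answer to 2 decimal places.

Product per 100 m² = 1.4 / 47% = 2.97872 kg.
Convert to per hectare: 2.97872 × 100 = 297.872 kg.

297.87 kg of product per hectare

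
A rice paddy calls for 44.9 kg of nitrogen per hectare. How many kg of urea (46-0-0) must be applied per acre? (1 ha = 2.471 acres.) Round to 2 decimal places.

Product per hectare = 44.9 / 46% = 97.6087 kg.
Convert to per acre: 97.6087 × 0.404694 = 39.5017 kg.

39.50 kg of product per acre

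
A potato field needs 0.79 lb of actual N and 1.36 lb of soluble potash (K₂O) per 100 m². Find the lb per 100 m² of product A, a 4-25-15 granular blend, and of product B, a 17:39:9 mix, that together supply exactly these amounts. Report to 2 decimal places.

7.31 lb product A, 2.93 lb product B

With a, b = lb per 100 m² of product A and product B:
N: 0.04·a + 0.17·b = 0.79
K₂O: 0.15·a + 0.09·b = 1.36
From row1: a = (0.79 − 0.17·b) / 0.04.
Into row2: 0.15·(0.79 − 0.17·b)/0.04 + 0.09·b = 1.36 → b = 2.92694, a = 7.3105.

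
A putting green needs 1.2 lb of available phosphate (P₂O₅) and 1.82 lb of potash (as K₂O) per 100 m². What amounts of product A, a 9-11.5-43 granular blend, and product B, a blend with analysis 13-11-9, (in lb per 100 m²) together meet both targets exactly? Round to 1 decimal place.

2.5 lb product A, 8.3 lb product B

Let a = lb of product A, b = lb of product B (per 100 m²).
P₂O₅: 0.115·a + 0.11·b = 1.2
K₂O: 0.43·a + 0.09·b = 1.82
From row1: a = (1.2 − 0.11·b) / 0.115.
Into row2: 0.43·(1.2 − 0.11·b)/0.115 + 0.09·b = 1.82 → b = 8.30041, a = 2.49526.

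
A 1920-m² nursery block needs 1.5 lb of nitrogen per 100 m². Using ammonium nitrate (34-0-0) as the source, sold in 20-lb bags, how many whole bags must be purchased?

Product per 100 m² = 1.5 / 34% = 4.41176 lb.
Total product = 4.41176 × 1920 / 100 = 84.7059 lb.
Bags = ⌈84.7059 / 20⌉ = 5.

5 bags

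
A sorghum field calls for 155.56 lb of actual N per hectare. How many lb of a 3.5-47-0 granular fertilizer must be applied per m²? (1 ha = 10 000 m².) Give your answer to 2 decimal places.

0.44 lb of product per sq m

Product per hectare = 155.56 / 3.5% = 4444.57 lb.
Convert to per m²: 4444.57 × 0.0001 = 0.444457 lb.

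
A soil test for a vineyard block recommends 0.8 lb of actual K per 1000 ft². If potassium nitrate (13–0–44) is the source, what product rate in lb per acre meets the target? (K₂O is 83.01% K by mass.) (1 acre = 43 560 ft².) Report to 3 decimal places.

As K₂O: 0.8 / 0.8301 = 0.963739 lb per 1000 ft².
Product per 1000 ft² = 0.963739 / 44% = 2.19032 lb.
Convert to per acre: 2.19032 × 43.56 = 95.4102 lb.

95.410 lb of product per acre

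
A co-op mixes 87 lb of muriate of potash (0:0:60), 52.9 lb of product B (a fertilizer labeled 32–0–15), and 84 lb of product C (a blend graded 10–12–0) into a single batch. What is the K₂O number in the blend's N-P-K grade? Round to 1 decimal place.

Total mass = 87 + 52.9 + 84 = 223.9 lb.
K₂O mass = 60%×87 + 15%×52.9 + 0%×84 = 60.135 lb.
% K₂O = 60.135 / 223.9 = 26.858%.

26.9% K₂O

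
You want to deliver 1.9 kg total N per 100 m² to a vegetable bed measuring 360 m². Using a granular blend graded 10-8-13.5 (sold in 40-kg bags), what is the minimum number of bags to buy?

2 bags

Product per 100 m² = 1.9 / 10% = 19 kg.
Total product = 19 × 360 / 100 = 68.4 kg.
Bags = ⌈68.4 / 40⌉ = 2.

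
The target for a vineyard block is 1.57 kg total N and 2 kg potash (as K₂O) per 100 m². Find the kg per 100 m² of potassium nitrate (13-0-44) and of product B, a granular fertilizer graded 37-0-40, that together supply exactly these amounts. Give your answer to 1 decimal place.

1.0 kg potassium nitrate, 3.9 kg product B

With a, b = kg per 100 m² of potassium nitrate and product B:
N: 0.13·a + 0.37·b = 1.57
K₂O: 0.44·a + 0.4·b = 2
From row1: a = (1.57 − 0.37·b) / 0.13.
Into row2: 0.44·(1.57 − 0.37·b)/0.13 + 0.4·b = 2 → b = 3.88809, a = 1.01083.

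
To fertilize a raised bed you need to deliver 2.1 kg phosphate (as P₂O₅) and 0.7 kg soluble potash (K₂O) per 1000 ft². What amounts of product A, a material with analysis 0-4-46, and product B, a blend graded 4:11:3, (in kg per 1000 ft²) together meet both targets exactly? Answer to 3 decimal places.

Per-1000 ft² balance (a = product A, b = product B):
P₂O₅: 0.04·a + 0.11·b = 2.1
K₂O: 0.46·a + 0.03·b = 0.7
Solving simultaneously: a = 0.283401, b = 18.9879.

0.283 kg product A, 18.988 kg product B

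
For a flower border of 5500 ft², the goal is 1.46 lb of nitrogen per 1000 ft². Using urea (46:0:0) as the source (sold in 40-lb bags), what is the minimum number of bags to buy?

Product per 1000 ft² = 1.46 / 46% = 3.17391 lb.
Total product = 3.17391 × 5500 / 1000 = 17.4565 lb.
Bags = ⌈17.4565 / 40⌉ = 1.

1 bags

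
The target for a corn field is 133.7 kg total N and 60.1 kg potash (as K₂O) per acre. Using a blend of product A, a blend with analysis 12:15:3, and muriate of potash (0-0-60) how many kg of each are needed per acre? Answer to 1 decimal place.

Per-acre balance (a = product A, b = muriate of potash):
N: 0.12·a + 0·b = 133.7
K₂O: 0.03·a + 0.6·b = 60.1
From row1: a = (133.7 − 0·b) / 0.12.
Into row2: 0.03·(133.7 − 0·b)/0.12 + 0.6·b = 60.1 → b = 44.4583, a = 1114.17.

1114.2 kg product A, 44.5 kg muriate of potash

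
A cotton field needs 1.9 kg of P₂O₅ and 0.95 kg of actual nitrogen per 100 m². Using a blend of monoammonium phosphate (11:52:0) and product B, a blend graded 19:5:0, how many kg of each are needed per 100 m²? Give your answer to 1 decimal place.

Let a = kg of monoammonium phosphate, b = kg of product B (per 100 m²).
P₂O₅: 0.52·a + 0.05·b = 1.9
N: 0.11·a + 0.19·b = 0.95
From row1: a = (1.9 − 0.05·b) / 0.52.
Into row2: 0.11·(1.9 − 0.05·b)/0.52 + 0.19·b = 0.95 → b = 3.05466, a = 3.36013.

3.4 kg monoammonium phosphate, 3.1 kg product B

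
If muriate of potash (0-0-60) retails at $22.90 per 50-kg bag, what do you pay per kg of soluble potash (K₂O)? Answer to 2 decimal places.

$0.76 per kg K₂O

K₂O in bag = 50 × 60% = 30 kg.
Cost per kg K₂O = $22.90 / 30 = $0.7633.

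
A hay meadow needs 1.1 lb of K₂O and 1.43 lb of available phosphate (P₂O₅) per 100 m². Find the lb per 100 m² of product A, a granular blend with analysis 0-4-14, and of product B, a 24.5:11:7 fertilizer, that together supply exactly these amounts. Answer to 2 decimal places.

Per-100 m² balance (a = product A, b = product B):
K₂O: 0.14·a + 0.07·b = 1.1
P₂O₅: 0.04·a + 0.11·b = 1.43
Eliminate a: (row1) − 0.14/0.04·(row2) → -0.315·b = -3.905, so b = 12.3968.
Back-substitute: a = (1.1 − 0.07·12.3968) / 0.14 = 1.65873.

1.66 lb product A, 12.40 lb product B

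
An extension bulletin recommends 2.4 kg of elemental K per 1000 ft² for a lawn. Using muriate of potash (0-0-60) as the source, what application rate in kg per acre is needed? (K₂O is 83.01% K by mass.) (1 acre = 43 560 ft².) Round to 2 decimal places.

As K₂O: 2.4 / 0.8301 = 2.89122 kg per 1000 ft².
Product per 1000 ft² = 2.89122 / 60% = 4.8187 kg.
Convert to per acre: 4.8187 × 43.56 = 209.902 kg.

209.90 kg of product per acre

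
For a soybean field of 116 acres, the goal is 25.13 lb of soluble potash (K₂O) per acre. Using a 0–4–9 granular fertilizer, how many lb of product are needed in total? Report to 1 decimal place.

Product per acre = 25.13 / 9% = 279.222 lb.
Total product = 279.222 × 116 = 32389.78 lb.

32389.8 lb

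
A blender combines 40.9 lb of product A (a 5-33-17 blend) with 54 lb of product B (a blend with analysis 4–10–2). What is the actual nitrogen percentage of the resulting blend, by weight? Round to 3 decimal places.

4.431% N

Total mass = 40.9 + 54 = 94.9 lb.
N mass = 5%×40.9 + 4%×54 = 4.205 lb.
% N = 4.205 / 94.9 = 4.43098%.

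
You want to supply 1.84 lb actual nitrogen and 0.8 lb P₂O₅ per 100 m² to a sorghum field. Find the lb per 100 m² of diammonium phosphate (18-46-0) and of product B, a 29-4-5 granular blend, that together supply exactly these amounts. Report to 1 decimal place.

1.3 lb diammonium phosphate, 5.6 lb product B

With a, b = lb per 100 m² of diammonium phosphate and product B:
N: 0.18·a + 0.29·b = 1.84
P₂O₅: 0.46·a + 0.04·b = 0.8
From row1: a = (1.84 − 0.29·b) / 0.18.
Into row2: 0.46·(1.84 − 0.29·b)/0.18 + 0.04·b = 0.8 → b = 5.56577, a = 1.25515.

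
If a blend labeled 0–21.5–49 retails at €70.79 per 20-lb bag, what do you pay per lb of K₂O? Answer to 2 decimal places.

€7.22 per lb K₂O

K₂O in bag = 20 × 49% = 9.8 lb.
Cost per lb K₂O = €70.79 / 9.8 = €7.2235.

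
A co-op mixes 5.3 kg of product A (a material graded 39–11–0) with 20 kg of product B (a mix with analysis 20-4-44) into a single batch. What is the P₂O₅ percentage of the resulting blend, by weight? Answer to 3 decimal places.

Total mass = 5.3 + 20 = 25.3 kg.
P₂O₅ mass = 11%×5.3 + 4%×20 = 1.383 kg.
% P₂O₅ = 1.383 / 25.3 = 5.4664%.

5.466% P₂O₅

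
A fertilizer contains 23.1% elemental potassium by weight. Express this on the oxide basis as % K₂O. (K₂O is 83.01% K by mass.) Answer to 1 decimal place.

%K₂O = 23.1 / 0.8301 = 27.828%.

27.8% K₂O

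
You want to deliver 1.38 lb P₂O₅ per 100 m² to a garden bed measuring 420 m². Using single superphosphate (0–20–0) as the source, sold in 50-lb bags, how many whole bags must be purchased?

1 bags

Product per 100 m² = 1.38 / 20% = 6.9 lb.
Total product = 6.9 × 420 / 100 = 28.98 lb.
Bags = ⌈28.98 / 50⌉ = 1.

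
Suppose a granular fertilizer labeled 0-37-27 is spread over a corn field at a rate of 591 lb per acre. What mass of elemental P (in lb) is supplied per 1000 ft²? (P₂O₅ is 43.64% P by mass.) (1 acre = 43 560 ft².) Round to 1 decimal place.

2.2 lb P per thousand sq ft

P₂O₅ per acre = 591 × 37% = 218.67 lb.
Elemental P = 218.67 × 0.4364 = 95.4276 lb per acre.
Convert to per 1000 ft²: 95.4276 × 0.0229568 = 2.19072 lb.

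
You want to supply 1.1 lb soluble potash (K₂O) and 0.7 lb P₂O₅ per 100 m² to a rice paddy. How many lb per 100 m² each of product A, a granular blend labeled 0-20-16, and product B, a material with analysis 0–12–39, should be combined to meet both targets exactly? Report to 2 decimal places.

2.40 lb product A, 1.84 lb product B

Per-100 m² balance (a = product A, b = product B):
K₂O: 0.16·a + 0.39·b = 1.1
P₂O₅: 0.2·a + 0.12·b = 0.7
Solving simultaneously: a = 2.39796, b = 1.83673.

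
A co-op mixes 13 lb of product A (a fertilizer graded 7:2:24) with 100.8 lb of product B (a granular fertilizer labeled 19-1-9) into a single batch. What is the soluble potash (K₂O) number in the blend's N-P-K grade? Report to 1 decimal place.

Total mass = 13 + 100.8 = 113.8 lb.
K₂O mass = 24%×13 + 9%×100.8 = 12.192 lb.
% K₂O = 12.192 / 113.8 = 10.7135%.

10.7% K₂O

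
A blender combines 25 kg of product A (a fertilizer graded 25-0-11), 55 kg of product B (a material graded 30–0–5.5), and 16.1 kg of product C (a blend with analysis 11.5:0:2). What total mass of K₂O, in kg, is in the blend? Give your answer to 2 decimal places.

K₂O mass = 11%×25 + 5.5%×55 + 2%×16.1 = 6.097 kg.

6.10 kg K₂O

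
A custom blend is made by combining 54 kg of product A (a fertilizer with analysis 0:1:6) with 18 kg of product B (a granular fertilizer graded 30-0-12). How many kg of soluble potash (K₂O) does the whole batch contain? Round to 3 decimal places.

K₂O mass = 6%×54 + 12%×18 = 5.4 kg.

5.400 kg K₂O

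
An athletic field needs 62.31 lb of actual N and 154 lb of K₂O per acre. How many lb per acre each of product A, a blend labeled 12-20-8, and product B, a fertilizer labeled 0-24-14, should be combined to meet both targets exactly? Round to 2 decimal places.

519.25 lb product A, 803.29 lb product B

With a, b = lb per acre of product A and product B:
N: 0.12·a + 0·b = 62.31
K₂O: 0.08·a + 0.14·b = 154
From row1: a = (62.31 − 0·b) / 0.12.
Into row2: 0.08·(62.31 − 0·b)/0.12 + 0.14·b = 154 → b = 803.286, a = 519.25.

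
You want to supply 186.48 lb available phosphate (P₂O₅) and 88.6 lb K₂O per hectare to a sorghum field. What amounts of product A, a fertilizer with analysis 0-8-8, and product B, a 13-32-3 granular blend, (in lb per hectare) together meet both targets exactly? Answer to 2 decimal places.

980.93 lb product A, 337.52 lb product B

With a, b = lb per hectare of product A and product B:
P₂O₅: 0.08·a + 0.32·b = 186.48
K₂O: 0.08·a + 0.03·b = 88.6
Solving simultaneously: a = 980.931, b = 337.517.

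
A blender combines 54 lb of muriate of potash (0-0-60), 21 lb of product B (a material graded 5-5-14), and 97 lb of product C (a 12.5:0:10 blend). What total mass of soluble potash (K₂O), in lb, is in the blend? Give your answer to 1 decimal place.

K₂O mass = 60%×54 + 14%×21 + 10%×97 = 45.04 lb.

45.0 lb K₂O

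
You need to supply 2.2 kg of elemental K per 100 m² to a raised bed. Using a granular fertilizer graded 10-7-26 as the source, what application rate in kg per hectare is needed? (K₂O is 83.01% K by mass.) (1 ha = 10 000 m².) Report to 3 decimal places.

As K₂O: 2.2 / 0.8301 = 2.65028 kg per 100 m².
Product per 100 m² = 2.65028 / 26% = 10.1934 kg.
Convert to per hectare: 10.1934 × 100 = 1019.3397 kg.

1019.340 kg of product per hectare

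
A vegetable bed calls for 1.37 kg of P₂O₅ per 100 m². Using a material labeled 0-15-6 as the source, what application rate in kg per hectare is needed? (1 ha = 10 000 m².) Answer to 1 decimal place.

913.3 kg of product per hectare

Product per 100 m² = 1.37 / 15% = 9.13333 kg.
Convert to per hectare: 9.13333 × 100 = 913.333 kg.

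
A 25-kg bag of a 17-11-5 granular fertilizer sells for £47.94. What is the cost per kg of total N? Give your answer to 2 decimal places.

N in bag = 25 × 17% = 4.25 kg.
Cost per kg N = £47.94 / 4.25 = £11.2800.

£11.28 per kg N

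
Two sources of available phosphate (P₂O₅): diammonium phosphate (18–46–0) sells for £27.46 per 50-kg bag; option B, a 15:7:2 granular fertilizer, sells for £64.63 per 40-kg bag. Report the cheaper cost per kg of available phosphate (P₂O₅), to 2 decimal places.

£1.19 per kg P₂O₅ (diammonium phosphate)

diammonium phosphate: P₂O₅ per bag = 50 × 46% = 23 kg; cost = 27.46 / 23 = £1.1939/kg P₂O₅.
option B: P₂O₅ per bag = 40 × 7% = 2.8 kg; cost = 64.63 / 2.8 = £23.0821/kg P₂O₅.
diammonium phosphate is cheaper.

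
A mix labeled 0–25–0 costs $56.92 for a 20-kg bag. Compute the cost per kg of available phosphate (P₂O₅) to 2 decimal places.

P₂O₅ in bag = 20 × 25% = 5 kg.
Cost per kg P₂O₅ = $56.92 / 5 = $11.3840.

$11.38 per kg P₂O₅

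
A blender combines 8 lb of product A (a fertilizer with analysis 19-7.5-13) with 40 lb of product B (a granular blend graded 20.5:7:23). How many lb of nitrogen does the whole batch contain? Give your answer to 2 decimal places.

9.72 lb N

N mass = 19%×8 + 20.5%×40 = 9.72 lb.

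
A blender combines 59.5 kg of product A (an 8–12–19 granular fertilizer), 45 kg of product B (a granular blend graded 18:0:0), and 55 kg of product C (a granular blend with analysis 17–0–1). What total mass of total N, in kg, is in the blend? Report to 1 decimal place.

N mass = 8%×59.5 + 18%×45 + 17%×55 = 22.21 kg.

22.2 kg N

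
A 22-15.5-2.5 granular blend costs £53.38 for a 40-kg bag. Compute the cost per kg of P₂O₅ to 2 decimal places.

P₂O₅ in bag = 40 × 15.5% = 6.2 kg.
Cost per kg P₂O₅ = £53.38 / 6.2 = £8.6097.

£8.61 per kg P₂O₅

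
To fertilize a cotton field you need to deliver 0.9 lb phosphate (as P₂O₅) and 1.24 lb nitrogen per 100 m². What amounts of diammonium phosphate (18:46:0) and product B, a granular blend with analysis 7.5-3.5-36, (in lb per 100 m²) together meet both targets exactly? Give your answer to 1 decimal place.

0.9 lb diammonium phosphate, 14.5 lb product B

Per-100 m² balance (a = diammonium phosphate, b = product B):
P₂O₅: 0.46·a + 0.035·b = 0.9
N: 0.18·a + 0.075·b = 1.24
Eliminate a: (row1) − 0.46/0.18·(row2) → -0.156667·b = -2.26889, so b = 14.4823.
Back-substitute: a = (0.9 − 0.035·14.4823) / 0.46 = 0.85461.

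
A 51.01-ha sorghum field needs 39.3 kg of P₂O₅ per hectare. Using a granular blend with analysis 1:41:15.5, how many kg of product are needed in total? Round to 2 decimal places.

Product per hectare = 39.3 / 41% = 95.8537 kg.
Total product = 95.8537 × 51.01 = 4889.495 kg.

4889.50 kg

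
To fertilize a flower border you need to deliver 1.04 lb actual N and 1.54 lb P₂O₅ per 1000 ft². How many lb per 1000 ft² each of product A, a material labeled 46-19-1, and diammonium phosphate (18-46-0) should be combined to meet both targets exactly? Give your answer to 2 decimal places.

With a, b = lb per 1000 ft² of product A and diammonium phosphate:
N: 0.46·a + 0.18·b = 1.04
P₂O₅: 0.19·a + 0.46·b = 1.54
From row1: a = (1.04 − 0.18·b) / 0.46.
Into row2: 0.19·(1.04 − 0.18·b)/0.46 + 0.46·b = 1.54 → b = 2.87937, a = 1.13416.

1.13 lb product A, 2.88 lb diammonium phosphate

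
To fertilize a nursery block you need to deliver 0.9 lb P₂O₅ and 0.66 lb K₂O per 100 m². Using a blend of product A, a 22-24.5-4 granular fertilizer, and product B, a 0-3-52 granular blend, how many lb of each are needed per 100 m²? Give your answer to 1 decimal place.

Let a = lb of product A, b = lb of product B (per 100 m²).
P₂O₅: 0.245·a + 0.03·b = 0.9
K₂O: 0.04·a + 0.52·b = 0.66
Eliminate a: (row1) − 0.245/0.04·(row2) → -3.155·b = -3.1425, so b = 0.996038.
Back-substitute: a = (0.9 − 0.03·0.996038) / 0.245 = 3.55151.

3.6 lb product A, 1.0 lb product B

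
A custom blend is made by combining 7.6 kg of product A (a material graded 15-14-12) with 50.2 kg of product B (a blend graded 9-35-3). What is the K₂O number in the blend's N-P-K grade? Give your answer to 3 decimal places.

4.183% K₂O

Total mass = 7.6 + 50.2 = 57.8 kg.
K₂O mass = 12%×7.6 + 3%×50.2 = 2.418 kg.
% K₂O = 2.418 / 57.8 = 4.18339%.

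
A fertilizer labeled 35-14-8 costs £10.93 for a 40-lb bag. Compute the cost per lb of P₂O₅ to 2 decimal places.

£1.95 per lb P₂O₅

P₂O₅ in bag = 40 × 14% = 5.6 lb.
Cost per lb P₂O₅ = £10.93 / 5.6 = £1.9518.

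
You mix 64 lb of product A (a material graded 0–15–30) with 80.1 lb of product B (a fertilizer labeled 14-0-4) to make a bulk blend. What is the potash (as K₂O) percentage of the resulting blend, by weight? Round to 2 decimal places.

Total mass = 64 + 80.1 = 144.1 lb.
K₂O mass = 30%×64 + 4%×80.1 = 22.404 lb.
% K₂O = 22.404 / 144.1 = 15.5475%.

15.55% K₂O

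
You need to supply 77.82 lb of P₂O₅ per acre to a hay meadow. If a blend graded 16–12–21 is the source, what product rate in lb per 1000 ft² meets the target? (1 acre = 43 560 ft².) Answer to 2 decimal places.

14.89 lb of product per thousand sq ft

Product per acre = 77.82 / 12% = 648.5 lb.
Convert to per 1000 ft²: 648.5 × 0.0229568 = 14.8875 lb.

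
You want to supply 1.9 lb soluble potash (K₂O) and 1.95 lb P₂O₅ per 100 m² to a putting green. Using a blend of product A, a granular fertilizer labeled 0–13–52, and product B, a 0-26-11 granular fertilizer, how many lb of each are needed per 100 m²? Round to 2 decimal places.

Per-100 m² balance (a = product A, b = product B):
K₂O: 0.52·a + 0.11·b = 1.9
P₂O₅: 0.13·a + 0.26·b = 1.95
Solving simultaneously: a = 2.31183, b = 6.34409.

2.31 lb product A, 6.34 lb product B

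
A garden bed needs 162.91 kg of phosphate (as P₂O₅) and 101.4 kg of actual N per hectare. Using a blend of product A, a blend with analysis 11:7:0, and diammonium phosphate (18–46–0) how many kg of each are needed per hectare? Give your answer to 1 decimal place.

Let a = kg of product A, b = kg of diammonium phosphate (per hectare).
P₂O₅: 0.07·a + 0.46·b = 162.91
N: 0.11·a + 0.18·b = 101.4
From row1: a = (162.91 − 0.46·b) / 0.07.
Into row2: 0.11·(162.91 − 0.46·b)/0.07 + 0.18·b = 101.4 → b = 284.792, a = 455.795.

455.8 kg product A, 284.8 kg diammonium phosphate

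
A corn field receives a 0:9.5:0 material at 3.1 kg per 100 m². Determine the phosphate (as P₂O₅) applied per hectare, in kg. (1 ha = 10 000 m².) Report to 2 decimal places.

29.45 kg P₂O₅ per hectare

P₂O₅ per 100 m² = 3.1 × 9.5% = 0.2945 kg.
Convert to per hectare: 0.2945 × 100 = 29.45 kg.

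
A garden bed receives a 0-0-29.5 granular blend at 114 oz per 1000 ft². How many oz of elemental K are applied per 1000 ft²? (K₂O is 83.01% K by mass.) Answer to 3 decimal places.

K₂O per 1000 ft² = 114 × 29.5% = 33.63 oz.
Elemental K = 33.63 × 0.8301 = 27.9163 oz per 1000 ft².

27.916 oz K per thousand sq ft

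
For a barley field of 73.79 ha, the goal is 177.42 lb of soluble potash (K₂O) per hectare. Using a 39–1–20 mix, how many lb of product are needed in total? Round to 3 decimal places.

Product per hectare = 177.42 / 20% = 887.1 lb.
Total product = 887.1 × 73.79 = 65459.109 lb.

65459.109 lb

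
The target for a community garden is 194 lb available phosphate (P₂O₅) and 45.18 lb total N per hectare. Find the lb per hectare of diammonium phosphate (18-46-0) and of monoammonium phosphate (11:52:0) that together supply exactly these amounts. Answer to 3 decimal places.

50.084 lb diammonium phosphate, 328.772 lb monoammonium phosphate

With a, b = lb per hectare of diammonium phosphate and monoammonium phosphate:
P₂O₅: 0.46·a + 0.52·b = 194
N: 0.18·a + 0.11·b = 45.18
Solving simultaneously: a = 50.0837, b = 328.7721.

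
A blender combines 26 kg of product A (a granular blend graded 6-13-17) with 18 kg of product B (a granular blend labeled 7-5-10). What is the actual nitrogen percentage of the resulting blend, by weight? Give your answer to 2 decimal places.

6.41% N

Total mass = 26 + 18 = 44 kg.
N mass = 6%×26 + 7%×18 = 2.82 kg.
% N = 2.82 / 44 = 6.40909%.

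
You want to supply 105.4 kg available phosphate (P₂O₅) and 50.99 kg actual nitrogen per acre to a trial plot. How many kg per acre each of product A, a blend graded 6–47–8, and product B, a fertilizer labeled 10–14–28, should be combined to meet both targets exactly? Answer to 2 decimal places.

Per-acre balance (a = product A, b = product B):
P₂O₅: 0.47·a + 0.14·b = 105.4
N: 0.06·a + 0.1·b = 50.99
Solving simultaneously: a = 88.1192, b = 457.028.

88.12 kg product A, 457.03 kg product B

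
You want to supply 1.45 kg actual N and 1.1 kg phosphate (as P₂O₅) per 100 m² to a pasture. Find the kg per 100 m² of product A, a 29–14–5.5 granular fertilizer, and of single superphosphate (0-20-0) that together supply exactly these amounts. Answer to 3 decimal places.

5.000 kg product A, 2.000 kg single superphosphate

With a, b = kg per 100 m² of product A and single superphosphate:
N: 0.29·a + 0·b = 1.45
P₂O₅: 0.14·a + 0.2·b = 1.1
Solving simultaneously: a = 5, b = 2.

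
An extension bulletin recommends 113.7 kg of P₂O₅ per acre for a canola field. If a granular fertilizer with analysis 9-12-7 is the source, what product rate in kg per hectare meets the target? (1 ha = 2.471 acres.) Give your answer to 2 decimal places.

2341.27 kg of product per hectare

Product per acre = 113.7 / 12% = 947.5 kg.
Convert to per hectare: 947.5 × 2.471 = 2341.273 kg.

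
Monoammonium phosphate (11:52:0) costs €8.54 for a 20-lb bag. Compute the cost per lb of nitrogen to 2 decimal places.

€3.88 per lb N

N in bag = 20 × 11% = 2.2 lb.
Cost per lb N = €8.54 / 2.2 = €3.8818.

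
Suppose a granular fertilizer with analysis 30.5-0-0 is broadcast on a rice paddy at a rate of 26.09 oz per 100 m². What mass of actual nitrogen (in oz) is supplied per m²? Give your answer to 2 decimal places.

0.08 oz N per sq m

nitrogen per 100 m² = 26.09 × 30.5% = 7.95745 oz.
Convert to per m²: 7.95745 × 0.01 = 0.0795745 oz.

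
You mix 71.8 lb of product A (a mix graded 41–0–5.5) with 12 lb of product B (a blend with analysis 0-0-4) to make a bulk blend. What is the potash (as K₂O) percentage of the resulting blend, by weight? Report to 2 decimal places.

Total mass = 71.8 + 12 = 83.8 lb.
K₂O mass = 5.5%×71.8 + 4%×12 = 4.429 lb.
% K₂O = 4.429 / 83.8 = 5.2852%.

5.29% K₂O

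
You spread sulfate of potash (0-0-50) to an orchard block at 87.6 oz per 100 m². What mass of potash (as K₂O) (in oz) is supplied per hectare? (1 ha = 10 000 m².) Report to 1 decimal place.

K₂O per 100 m² = 87.6 × 50% = 43.8 oz.
Convert to per hectare: 43.8 × 100 = 4380 oz.

4380.0 oz K₂O per hectare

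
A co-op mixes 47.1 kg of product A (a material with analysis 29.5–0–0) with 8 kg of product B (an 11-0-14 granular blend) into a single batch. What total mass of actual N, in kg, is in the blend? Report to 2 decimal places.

N mass = 29.5%×47.1 + 11%×8 = 14.7745 kg.

14.77 kg N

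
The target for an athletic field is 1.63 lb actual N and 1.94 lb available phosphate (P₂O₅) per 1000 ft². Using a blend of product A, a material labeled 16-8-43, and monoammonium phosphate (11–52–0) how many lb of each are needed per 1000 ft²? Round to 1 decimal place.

8.5 lb product A, 2.4 lb monoammonium phosphate

Per-1000 ft² balance (a = product A, b = monoammonium phosphate):
N: 0.16·a + 0.11·b = 1.63
P₂O₅: 0.08·a + 0.52·b = 1.94
Eliminate a: (row1) − 0.16/0.08·(row2) → -0.93·b = -2.25, so b = 2.41935.
Back-substitute: a = (1.63 − 0.11·2.41935) / 0.16 = 8.52419.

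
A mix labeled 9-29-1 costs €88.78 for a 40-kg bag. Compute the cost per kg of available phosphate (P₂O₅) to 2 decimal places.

€7.65 per kg P₂O₅

P₂O₅ in bag = 40 × 29% = 11.6 kg.
Cost per kg P₂O₅ = €88.78 / 11.6 = €7.6534.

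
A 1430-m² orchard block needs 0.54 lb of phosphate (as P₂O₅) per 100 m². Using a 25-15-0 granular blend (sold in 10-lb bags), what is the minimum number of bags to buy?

6 bags

Product per 100 m² = 0.54 / 15% = 3.6 lb.
Total product = 3.6 × 1430 / 100 = 51.48 lb.
Bags = ⌈51.48 / 10⌉ = 6.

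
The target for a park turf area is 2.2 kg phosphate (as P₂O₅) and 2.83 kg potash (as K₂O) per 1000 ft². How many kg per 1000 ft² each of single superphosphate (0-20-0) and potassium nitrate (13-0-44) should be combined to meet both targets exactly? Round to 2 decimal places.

Per-1000 ft² balance (a = single superphosphate, b = potassium nitrate):
P₂O₅: 0.2·a + 0·b = 2.2
K₂O: 0·a + 0.44·b = 2.83
Solving simultaneously: a = 11, b = 6.43182.

11.00 kg single superphosphate, 6.43 kg potassium nitrate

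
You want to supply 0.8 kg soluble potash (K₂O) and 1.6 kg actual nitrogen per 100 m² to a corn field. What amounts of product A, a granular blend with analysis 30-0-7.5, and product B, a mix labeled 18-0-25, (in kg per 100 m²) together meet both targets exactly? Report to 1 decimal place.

4.2 kg product A, 2.0 kg product B

With a, b = kg per 100 m² of product A and product B:
K₂O: 0.075·a + 0.25·b = 0.8
N: 0.3·a + 0.18·b = 1.6
Eliminate b: (row1) − 0.25/0.18·(row2) → -0.341667·a = -1.42222, so a = 4.1626.
Then b = (1.6 − 0.3·4.1626) / 0.18 = 1.95122.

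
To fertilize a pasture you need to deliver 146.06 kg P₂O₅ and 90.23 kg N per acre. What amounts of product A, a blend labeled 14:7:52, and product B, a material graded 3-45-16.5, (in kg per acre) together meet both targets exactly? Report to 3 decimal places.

594.773 kg product A, 232.057 kg product B

With a, b = kg per acre of product A and product B:
P₂O₅: 0.07·a + 0.45·b = 146.06
N: 0.14·a + 0.03·b = 90.23
Eliminate b: (row1) − 0.45/0.03·(row2) → -2.03·a = -1207.39, so a = 594.7734.
Then b = (90.23 − 0.14·594.7734) / 0.03 = 232.05747.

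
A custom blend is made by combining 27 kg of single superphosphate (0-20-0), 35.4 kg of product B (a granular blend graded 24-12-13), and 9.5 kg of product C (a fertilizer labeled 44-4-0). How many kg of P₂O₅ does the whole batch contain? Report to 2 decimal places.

10.03 kg P₂O₅

P₂O₅ mass = 20%×27 + 12%×35.4 + 4%×9.5 = 10.028 kg.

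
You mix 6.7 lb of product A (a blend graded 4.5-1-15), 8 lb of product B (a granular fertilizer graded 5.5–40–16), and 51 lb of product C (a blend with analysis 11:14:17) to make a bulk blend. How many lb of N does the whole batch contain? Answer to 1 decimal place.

6.4 lb N

N mass = 4.5%×6.7 + 5.5%×8 + 11%×51 = 6.3515 lb.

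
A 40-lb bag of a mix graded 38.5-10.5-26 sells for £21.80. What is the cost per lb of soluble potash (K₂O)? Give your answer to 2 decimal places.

£2.10 per lb K₂O

K₂O in bag = 40 × 26% = 10.4 lb.
Cost per lb K₂O = £21.80 / 10.4 = £2.0962.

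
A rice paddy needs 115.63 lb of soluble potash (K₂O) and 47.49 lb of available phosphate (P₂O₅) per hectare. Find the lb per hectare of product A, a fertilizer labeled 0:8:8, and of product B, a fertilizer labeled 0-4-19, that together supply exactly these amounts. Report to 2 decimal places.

With a, b = lb per hectare of product A and product B:
K₂O: 0.08·a + 0.19·b = 115.63
P₂O₅: 0.08·a + 0.04·b = 47.49
Eliminate a: (row1) − 0.08/0.08·(row2) → 0.15·b = 68.14, so b = 454.267.
Back-substitute: a = (115.63 − 0.19·454.267) / 0.08 = 366.492.

366.49 lb product A, 454.27 lb product B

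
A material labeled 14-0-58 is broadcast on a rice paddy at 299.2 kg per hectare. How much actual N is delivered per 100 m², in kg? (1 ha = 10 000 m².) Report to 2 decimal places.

0.42 kg N per hundred sq m

nitrogen per hectare = 299.2 × 14% = 41.888 kg.
Convert to per 100 m²: 41.888 × 0.01 = 0.41888 kg.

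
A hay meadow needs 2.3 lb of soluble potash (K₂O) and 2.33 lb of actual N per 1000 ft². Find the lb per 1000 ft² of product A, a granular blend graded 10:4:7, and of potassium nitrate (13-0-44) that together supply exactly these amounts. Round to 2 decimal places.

With a, b = lb per 1000 ft² of product A and potassium nitrate:
K₂O: 0.07·a + 0.44·b = 2.3
N: 0.1·a + 0.13·b = 2.33
From row1: a = (2.3 − 0.44·b) / 0.07.
Into row2: 0.1·(2.3 − 0.44·b)/0.07 + 0.13·b = 2.33 → b = 1.91691, a = 20.808.

20.81 lb product A, 1.92 lb potassium nitrate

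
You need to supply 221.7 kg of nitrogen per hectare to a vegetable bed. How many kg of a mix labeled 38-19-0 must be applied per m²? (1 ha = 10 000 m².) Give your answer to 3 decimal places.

Product per hectare = 221.7 / 38% = 583.421 kg.
Convert to per m²: 583.421 × 0.0001 = 0.0583421 kg.

0.058 kg of product per sq m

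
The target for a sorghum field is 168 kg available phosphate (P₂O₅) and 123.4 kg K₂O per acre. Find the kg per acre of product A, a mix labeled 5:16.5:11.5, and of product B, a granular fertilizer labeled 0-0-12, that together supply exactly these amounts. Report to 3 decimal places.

1018.182 kg product A, 52.576 kg product B

Let a = kg of product A, b = kg of product B (per acre).
P₂O₅: 0.165·a + 0·b = 168
K₂O: 0.115·a + 0.12·b = 123.4
From row1: a = (168 − 0·b) / 0.165.
Into row2: 0.115·(168 − 0·b)/0.165 + 0.12·b = 123.4 → b = 52.5758, a = 1018.1818.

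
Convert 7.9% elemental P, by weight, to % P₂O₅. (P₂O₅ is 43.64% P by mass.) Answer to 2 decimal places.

18.10% P₂O₅

%P₂O₅ = 7.9 / 0.4364 = 18.1027%.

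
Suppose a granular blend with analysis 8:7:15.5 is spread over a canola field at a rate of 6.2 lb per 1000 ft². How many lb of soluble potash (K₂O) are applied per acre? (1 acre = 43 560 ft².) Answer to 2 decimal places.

41.86 lb K₂O per acre

K₂O per 1000 ft² = 6.2 × 15.5% = 0.961 lb.
Convert to per acre: 0.961 × 43.56 = 41.8612 lb.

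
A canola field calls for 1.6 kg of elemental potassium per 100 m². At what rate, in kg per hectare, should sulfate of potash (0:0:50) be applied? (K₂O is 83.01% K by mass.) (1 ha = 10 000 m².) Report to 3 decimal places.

385.496 kg of product per hectare

As K₂O: 1.6 / 0.8301 = 1.92748 kg per 100 m².
Product per 100 m² = 1.92748 / 50% = 3.85496 kg.
Convert to per hectare: 3.85496 × 100 = 385.4957 kg.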